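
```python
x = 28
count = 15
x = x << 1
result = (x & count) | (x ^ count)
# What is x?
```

Answer: 56

Derivation:
Trace (tracking x):
x = 28  # -> x = 28
count = 15  # -> count = 15
x = x << 1  # -> x = 56
result = x & count | x ^ count  # -> result = 63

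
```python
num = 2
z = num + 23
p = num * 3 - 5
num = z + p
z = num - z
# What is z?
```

Trace (tracking z):
num = 2  # -> num = 2
z = num + 23  # -> z = 25
p = num * 3 - 5  # -> p = 1
num = z + p  # -> num = 26
z = num - z  # -> z = 1

Answer: 1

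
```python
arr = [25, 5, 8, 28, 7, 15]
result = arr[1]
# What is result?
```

Trace (tracking result):
arr = [25, 5, 8, 28, 7, 15]  # -> arr = [25, 5, 8, 28, 7, 15]
result = arr[1]  # -> result = 5

Answer: 5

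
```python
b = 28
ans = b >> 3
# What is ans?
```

Trace (tracking ans):
b = 28  # -> b = 28
ans = b >> 3  # -> ans = 3

Answer: 3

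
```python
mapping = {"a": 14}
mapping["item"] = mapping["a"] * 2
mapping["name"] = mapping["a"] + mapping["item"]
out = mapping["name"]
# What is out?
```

Trace (tracking out):
mapping = {'a': 14}  # -> mapping = {'a': 14}
mapping['item'] = mapping['a'] * 2  # -> mapping = {'a': 14, 'item': 28}
mapping['name'] = mapping['a'] + mapping['item']  # -> mapping = {'a': 14, 'item': 28, 'name': 42}
out = mapping['name']  # -> out = 42

Answer: 42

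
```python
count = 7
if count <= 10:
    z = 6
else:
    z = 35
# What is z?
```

Trace (tracking z):
count = 7  # -> count = 7
if count <= 10:  # condition is True
    z = 6  # -> z = 6

Answer: 6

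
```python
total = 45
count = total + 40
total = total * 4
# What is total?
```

Trace (tracking total):
total = 45  # -> total = 45
count = total + 40  # -> count = 85
total = total * 4  # -> total = 180

Answer: 180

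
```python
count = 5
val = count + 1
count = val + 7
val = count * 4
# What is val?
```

Trace (tracking val):
count = 5  # -> count = 5
val = count + 1  # -> val = 6
count = val + 7  # -> count = 13
val = count * 4  # -> val = 52

Answer: 52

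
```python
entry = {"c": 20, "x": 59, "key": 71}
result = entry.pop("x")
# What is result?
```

Answer: 59

Derivation:
Trace (tracking result):
entry = {'c': 20, 'x': 59, 'key': 71}  # -> entry = {'c': 20, 'x': 59, 'key': 71}
result = entry.pop('x')  # -> result = 59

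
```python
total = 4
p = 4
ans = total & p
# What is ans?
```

Trace (tracking ans):
total = 4  # -> total = 4
p = 4  # -> p = 4
ans = total & p  # -> ans = 4

Answer: 4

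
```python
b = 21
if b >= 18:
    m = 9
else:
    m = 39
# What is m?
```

Answer: 9

Derivation:
Trace (tracking m):
b = 21  # -> b = 21
if b >= 18:  # condition is True
    m = 9  # -> m = 9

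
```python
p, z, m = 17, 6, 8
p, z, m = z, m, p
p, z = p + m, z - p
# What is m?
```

Trace (tracking m):
p, z, m = (17, 6, 8)  # -> p = 17, z = 6, m = 8
p, z, m = (z, m, p)  # -> p = 6, z = 8, m = 17
p, z = (p + m, z - p)  # -> p = 23, z = 2

Answer: 17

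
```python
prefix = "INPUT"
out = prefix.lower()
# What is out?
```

Answer: 'input'

Derivation:
Trace (tracking out):
prefix = 'INPUT'  # -> prefix = 'INPUT'
out = prefix.lower()  # -> out = 'input'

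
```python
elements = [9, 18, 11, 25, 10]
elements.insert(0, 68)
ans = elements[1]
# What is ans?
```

Trace (tracking ans):
elements = [9, 18, 11, 25, 10]  # -> elements = [9, 18, 11, 25, 10]
elements.insert(0, 68)  # -> elements = [68, 9, 18, 11, 25, 10]
ans = elements[1]  # -> ans = 9

Answer: 9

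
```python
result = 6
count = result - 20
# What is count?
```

Answer: -14

Derivation:
Trace (tracking count):
result = 6  # -> result = 6
count = result - 20  # -> count = -14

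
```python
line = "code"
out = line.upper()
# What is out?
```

Answer: 'CODE'

Derivation:
Trace (tracking out):
line = 'code'  # -> line = 'code'
out = line.upper()  # -> out = 'CODE'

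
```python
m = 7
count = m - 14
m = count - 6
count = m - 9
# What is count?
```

Trace (tracking count):
m = 7  # -> m = 7
count = m - 14  # -> count = -7
m = count - 6  # -> m = -13
count = m - 9  # -> count = -22

Answer: -22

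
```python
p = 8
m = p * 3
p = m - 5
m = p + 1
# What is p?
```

Answer: 19

Derivation:
Trace (tracking p):
p = 8  # -> p = 8
m = p * 3  # -> m = 24
p = m - 5  # -> p = 19
m = p + 1  # -> m = 20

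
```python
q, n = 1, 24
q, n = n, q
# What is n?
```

Answer: 1

Derivation:
Trace (tracking n):
q, n = (1, 24)  # -> q = 1, n = 24
q, n = (n, q)  # -> q = 24, n = 1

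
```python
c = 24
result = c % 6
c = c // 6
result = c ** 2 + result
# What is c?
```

Trace (tracking c):
c = 24  # -> c = 24
result = c % 6  # -> result = 0
c = c // 6  # -> c = 4
result = c ** 2 + result  # -> result = 16

Answer: 4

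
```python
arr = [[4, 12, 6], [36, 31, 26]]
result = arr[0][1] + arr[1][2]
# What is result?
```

Trace (tracking result):
arr = [[4, 12, 6], [36, 31, 26]]  # -> arr = [[4, 12, 6], [36, 31, 26]]
result = arr[0][1] + arr[1][2]  # -> result = 38

Answer: 38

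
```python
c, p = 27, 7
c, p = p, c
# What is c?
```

Trace (tracking c):
c, p = (27, 7)  # -> c = 27, p = 7
c, p = (p, c)  # -> c = 7, p = 27

Answer: 7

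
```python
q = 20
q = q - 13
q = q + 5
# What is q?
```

Trace (tracking q):
q = 20  # -> q = 20
q = q - 13  # -> q = 7
q = q + 5  # -> q = 12

Answer: 12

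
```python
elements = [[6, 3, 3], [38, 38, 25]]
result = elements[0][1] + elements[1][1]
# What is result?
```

Trace (tracking result):
elements = [[6, 3, 3], [38, 38, 25]]  # -> elements = [[6, 3, 3], [38, 38, 25]]
result = elements[0][1] + elements[1][1]  # -> result = 41

Answer: 41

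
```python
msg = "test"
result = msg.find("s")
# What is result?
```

Trace (tracking result):
msg = 'test'  # -> msg = 'test'
result = msg.find('s')  # -> result = 2

Answer: 2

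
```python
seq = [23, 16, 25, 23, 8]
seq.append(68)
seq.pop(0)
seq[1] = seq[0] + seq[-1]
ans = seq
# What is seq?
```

Trace (tracking seq):
seq = [23, 16, 25, 23, 8]  # -> seq = [23, 16, 25, 23, 8]
seq.append(68)  # -> seq = [23, 16, 25, 23, 8, 68]
seq.pop(0)  # -> seq = [16, 25, 23, 8, 68]
seq[1] = seq[0] + seq[-1]  # -> seq = [16, 84, 23, 8, 68]
ans = seq  # -> ans = [16, 84, 23, 8, 68]

Answer: [16, 84, 23, 8, 68]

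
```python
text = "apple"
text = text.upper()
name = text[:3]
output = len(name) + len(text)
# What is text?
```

Trace (tracking text):
text = 'apple'  # -> text = 'apple'
text = text.upper()  # -> text = 'APPLE'
name = text[:3]  # -> name = 'APP'
output = len(name) + len(text)  # -> output = 8

Answer: 'APPLE'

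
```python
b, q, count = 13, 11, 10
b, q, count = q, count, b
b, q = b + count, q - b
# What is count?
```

Trace (tracking count):
b, q, count = (13, 11, 10)  # -> b = 13, q = 11, count = 10
b, q, count = (q, count, b)  # -> b = 11, q = 10, count = 13
b, q = (b + count, q - b)  # -> b = 24, q = -1

Answer: 13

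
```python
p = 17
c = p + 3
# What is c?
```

Trace (tracking c):
p = 17  # -> p = 17
c = p + 3  # -> c = 20

Answer: 20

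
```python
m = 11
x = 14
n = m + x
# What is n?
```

Answer: 25

Derivation:
Trace (tracking n):
m = 11  # -> m = 11
x = 14  # -> x = 14
n = m + x  # -> n = 25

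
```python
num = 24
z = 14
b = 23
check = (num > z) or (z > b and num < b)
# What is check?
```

Trace (tracking check):
num = 24  # -> num = 24
z = 14  # -> z = 14
b = 23  # -> b = 23
check = num > z or (z > b and num < b)  # -> check = True

Answer: True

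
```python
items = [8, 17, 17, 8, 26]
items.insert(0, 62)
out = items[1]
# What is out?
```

Trace (tracking out):
items = [8, 17, 17, 8, 26]  # -> items = [8, 17, 17, 8, 26]
items.insert(0, 62)  # -> items = [62, 8, 17, 17, 8, 26]
out = items[1]  # -> out = 8

Answer: 8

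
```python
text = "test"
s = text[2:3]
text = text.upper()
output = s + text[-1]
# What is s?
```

Trace (tracking s):
text = 'test'  # -> text = 'test'
s = text[2:3]  # -> s = 's'
text = text.upper()  # -> text = 'TEST'
output = s + text[-1]  # -> output = 'sT'

Answer: 's'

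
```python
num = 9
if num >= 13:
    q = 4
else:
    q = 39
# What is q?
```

Answer: 39

Derivation:
Trace (tracking q):
num = 9  # -> num = 9
if num >= 13:  # condition is False
else:
    q = 39  # -> q = 39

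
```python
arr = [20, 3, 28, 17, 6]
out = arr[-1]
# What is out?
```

Answer: 6

Derivation:
Trace (tracking out):
arr = [20, 3, 28, 17, 6]  # -> arr = [20, 3, 28, 17, 6]
out = arr[-1]  # -> out = 6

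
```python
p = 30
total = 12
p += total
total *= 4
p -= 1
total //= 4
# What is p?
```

Answer: 41

Derivation:
Trace (tracking p):
p = 30  # -> p = 30
total = 12  # -> total = 12
p += total  # -> p = 42
total *= 4  # -> total = 48
p -= 1  # -> p = 41
total //= 4  # -> total = 12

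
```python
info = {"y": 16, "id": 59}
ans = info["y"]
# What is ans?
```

Answer: 16

Derivation:
Trace (tracking ans):
info = {'y': 16, 'id': 59}  # -> info = {'y': 16, 'id': 59}
ans = info['y']  # -> ans = 16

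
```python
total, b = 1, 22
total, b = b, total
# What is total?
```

Trace (tracking total):
total, b = (1, 22)  # -> total = 1, b = 22
total, b = (b, total)  # -> total = 22, b = 1

Answer: 22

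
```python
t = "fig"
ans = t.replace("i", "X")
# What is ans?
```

Answer: 'fXg'

Derivation:
Trace (tracking ans):
t = 'fig'  # -> t = 'fig'
ans = t.replace('i', 'X')  # -> ans = 'fXg'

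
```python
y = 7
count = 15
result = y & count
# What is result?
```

Trace (tracking result):
y = 7  # -> y = 7
count = 15  # -> count = 15
result = y & count  # -> result = 7

Answer: 7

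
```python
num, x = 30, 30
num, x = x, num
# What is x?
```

Trace (tracking x):
num, x = (30, 30)  # -> num = 30, x = 30
num, x = (x, num)  # -> num = 30, x = 30

Answer: 30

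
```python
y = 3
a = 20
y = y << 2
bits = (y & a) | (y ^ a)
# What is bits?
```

Answer: 28

Derivation:
Trace (tracking bits):
y = 3  # -> y = 3
a = 20  # -> a = 20
y = y << 2  # -> y = 12
bits = y & a | y ^ a  # -> bits = 28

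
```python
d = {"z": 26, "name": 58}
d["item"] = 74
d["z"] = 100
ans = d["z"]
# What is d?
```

Answer: {'z': 100, 'name': 58, 'item': 74}

Derivation:
Trace (tracking d):
d = {'z': 26, 'name': 58}  # -> d = {'z': 26, 'name': 58}
d['item'] = 74  # -> d = {'z': 26, 'name': 58, 'item': 74}
d['z'] = 100  # -> d = {'z': 100, 'name': 58, 'item': 74}
ans = d['z']  # -> ans = 100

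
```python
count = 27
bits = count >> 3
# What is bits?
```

Answer: 3

Derivation:
Trace (tracking bits):
count = 27  # -> count = 27
bits = count >> 3  # -> bits = 3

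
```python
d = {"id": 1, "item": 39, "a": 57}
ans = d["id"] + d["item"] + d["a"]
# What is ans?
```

Trace (tracking ans):
d = {'id': 1, 'item': 39, 'a': 57}  # -> d = {'id': 1, 'item': 39, 'a': 57}
ans = d['id'] + d['item'] + d['a']  # -> ans = 97

Answer: 97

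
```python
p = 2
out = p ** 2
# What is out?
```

Trace (tracking out):
p = 2  # -> p = 2
out = p ** 2  # -> out = 4

Answer: 4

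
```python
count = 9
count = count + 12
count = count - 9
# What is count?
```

Trace (tracking count):
count = 9  # -> count = 9
count = count + 12  # -> count = 21
count = count - 9  # -> count = 12

Answer: 12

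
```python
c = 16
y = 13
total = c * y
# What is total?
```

Trace (tracking total):
c = 16  # -> c = 16
y = 13  # -> y = 13
total = c * y  # -> total = 208

Answer: 208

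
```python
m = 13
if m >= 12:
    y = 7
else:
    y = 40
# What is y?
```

Answer: 7

Derivation:
Trace (tracking y):
m = 13  # -> m = 13
if m >= 12:  # condition is True
    y = 7  # -> y = 7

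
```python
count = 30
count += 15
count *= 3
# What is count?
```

Answer: 135

Derivation:
Trace (tracking count):
count = 30  # -> count = 30
count += 15  # -> count = 45
count *= 3  # -> count = 135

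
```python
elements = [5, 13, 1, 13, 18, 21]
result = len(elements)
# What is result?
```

Trace (tracking result):
elements = [5, 13, 1, 13, 18, 21]  # -> elements = [5, 13, 1, 13, 18, 21]
result = len(elements)  # -> result = 6

Answer: 6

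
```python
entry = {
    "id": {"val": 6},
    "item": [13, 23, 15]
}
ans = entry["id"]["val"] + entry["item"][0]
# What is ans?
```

Answer: 19

Derivation:
Trace (tracking ans):
entry = {'id': {'val': 6}, 'item': [13, 23, 15]}  # -> entry = {'id': {'val': 6}, 'item': [13, 23, 15]}
ans = entry['id']['val'] + entry['item'][0]  # -> ans = 19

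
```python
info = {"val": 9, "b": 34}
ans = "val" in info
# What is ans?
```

Trace (tracking ans):
info = {'val': 9, 'b': 34}  # -> info = {'val': 9, 'b': 34}
ans = 'val' in info  # -> ans = True

Answer: True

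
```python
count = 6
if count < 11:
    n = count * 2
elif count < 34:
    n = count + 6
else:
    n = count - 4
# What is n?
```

Answer: 12

Derivation:
Trace (tracking n):
count = 6  # -> count = 6
if count < 11:  # condition is True
    n = count * 2  # -> n = 12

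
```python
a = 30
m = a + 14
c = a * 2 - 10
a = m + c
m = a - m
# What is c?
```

Trace (tracking c):
a = 30  # -> a = 30
m = a + 14  # -> m = 44
c = a * 2 - 10  # -> c = 50
a = m + c  # -> a = 94
m = a - m  # -> m = 50

Answer: 50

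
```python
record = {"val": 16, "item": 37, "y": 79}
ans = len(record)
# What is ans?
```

Trace (tracking ans):
record = {'val': 16, 'item': 37, 'y': 79}  # -> record = {'val': 16, 'item': 37, 'y': 79}
ans = len(record)  # -> ans = 3

Answer: 3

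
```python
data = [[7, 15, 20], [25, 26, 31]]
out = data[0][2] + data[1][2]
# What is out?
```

Answer: 51

Derivation:
Trace (tracking out):
data = [[7, 15, 20], [25, 26, 31]]  # -> data = [[7, 15, 20], [25, 26, 31]]
out = data[0][2] + data[1][2]  # -> out = 51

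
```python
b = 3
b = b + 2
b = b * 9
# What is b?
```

Trace (tracking b):
b = 3  # -> b = 3
b = b + 2  # -> b = 5
b = b * 9  # -> b = 45

Answer: 45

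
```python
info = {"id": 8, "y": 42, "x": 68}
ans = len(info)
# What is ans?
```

Answer: 3

Derivation:
Trace (tracking ans):
info = {'id': 8, 'y': 42, 'x': 68}  # -> info = {'id': 8, 'y': 42, 'x': 68}
ans = len(info)  # -> ans = 3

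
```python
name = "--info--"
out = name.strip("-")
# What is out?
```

Answer: 'info'

Derivation:
Trace (tracking out):
name = '--info--'  # -> name = '--info--'
out = name.strip('-')  # -> out = 'info'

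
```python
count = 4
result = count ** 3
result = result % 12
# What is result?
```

Trace (tracking result):
count = 4  # -> count = 4
result = count ** 3  # -> result = 64
result = result % 12  # -> result = 4

Answer: 4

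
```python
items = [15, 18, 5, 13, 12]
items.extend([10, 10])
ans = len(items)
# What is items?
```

Trace (tracking items):
items = [15, 18, 5, 13, 12]  # -> items = [15, 18, 5, 13, 12]
items.extend([10, 10])  # -> items = [15, 18, 5, 13, 12, 10, 10]
ans = len(items)  # -> ans = 7

Answer: [15, 18, 5, 13, 12, 10, 10]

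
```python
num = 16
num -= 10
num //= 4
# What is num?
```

Answer: 1

Derivation:
Trace (tracking num):
num = 16  # -> num = 16
num -= 10  # -> num = 6
num //= 4  # -> num = 1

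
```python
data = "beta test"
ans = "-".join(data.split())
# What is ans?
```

Trace (tracking ans):
data = 'beta test'  # -> data = 'beta test'
ans = '-'.join(data.split())  # -> ans = 'beta-test'

Answer: 'beta-test'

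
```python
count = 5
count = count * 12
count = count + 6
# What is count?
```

Trace (tracking count):
count = 5  # -> count = 5
count = count * 12  # -> count = 60
count = count + 6  # -> count = 66

Answer: 66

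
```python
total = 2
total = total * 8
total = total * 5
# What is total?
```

Trace (tracking total):
total = 2  # -> total = 2
total = total * 8  # -> total = 16
total = total * 5  # -> total = 80

Answer: 80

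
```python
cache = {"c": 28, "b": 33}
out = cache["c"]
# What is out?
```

Answer: 28

Derivation:
Trace (tracking out):
cache = {'c': 28, 'b': 33}  # -> cache = {'c': 28, 'b': 33}
out = cache['c']  # -> out = 28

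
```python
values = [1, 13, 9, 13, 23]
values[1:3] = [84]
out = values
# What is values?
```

Answer: [1, 84, 13, 23]

Derivation:
Trace (tracking values):
values = [1, 13, 9, 13, 23]  # -> values = [1, 13, 9, 13, 23]
values[1:3] = [84]  # -> values = [1, 84, 13, 23]
out = values  # -> out = [1, 84, 13, 23]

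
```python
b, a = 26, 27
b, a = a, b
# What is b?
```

Trace (tracking b):
b, a = (26, 27)  # -> b = 26, a = 27
b, a = (a, b)  # -> b = 27, a = 26

Answer: 27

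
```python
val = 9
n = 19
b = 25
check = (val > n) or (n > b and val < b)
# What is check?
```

Answer: False

Derivation:
Trace (tracking check):
val = 9  # -> val = 9
n = 19  # -> n = 19
b = 25  # -> b = 25
check = val > n or (n > b and val < b)  # -> check = False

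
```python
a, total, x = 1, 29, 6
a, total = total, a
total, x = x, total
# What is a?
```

Trace (tracking a):
a, total, x = (1, 29, 6)  # -> a = 1, total = 29, x = 6
a, total = (total, a)  # -> a = 29, total = 1
total, x = (x, total)  # -> total = 6, x = 1

Answer: 29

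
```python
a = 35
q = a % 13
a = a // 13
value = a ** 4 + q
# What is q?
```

Trace (tracking q):
a = 35  # -> a = 35
q = a % 13  # -> q = 9
a = a // 13  # -> a = 2
value = a ** 4 + q  # -> value = 25

Answer: 9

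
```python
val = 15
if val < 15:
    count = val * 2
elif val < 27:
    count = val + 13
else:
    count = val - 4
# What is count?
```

Answer: 28

Derivation:
Trace (tracking count):
val = 15  # -> val = 15
if val < 15:  # condition is False
elif val < 27:  # condition is True
    count = val + 13  # -> count = 28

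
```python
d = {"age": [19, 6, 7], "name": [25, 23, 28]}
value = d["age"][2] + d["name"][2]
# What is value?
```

Answer: 35

Derivation:
Trace (tracking value):
d = {'age': [19, 6, 7], 'name': [25, 23, 28]}  # -> d = {'age': [19, 6, 7], 'name': [25, 23, 28]}
value = d['age'][2] + d['name'][2]  # -> value = 35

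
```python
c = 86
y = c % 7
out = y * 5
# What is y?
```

Answer: 2

Derivation:
Trace (tracking y):
c = 86  # -> c = 86
y = c % 7  # -> y = 2
out = y * 5  # -> out = 10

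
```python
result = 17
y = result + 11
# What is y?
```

Trace (tracking y):
result = 17  # -> result = 17
y = result + 11  # -> y = 28

Answer: 28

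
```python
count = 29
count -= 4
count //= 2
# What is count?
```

Trace (tracking count):
count = 29  # -> count = 29
count -= 4  # -> count = 25
count //= 2  # -> count = 12

Answer: 12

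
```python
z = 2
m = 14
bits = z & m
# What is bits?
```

Answer: 2

Derivation:
Trace (tracking bits):
z = 2  # -> z = 2
m = 14  # -> m = 14
bits = z & m  # -> bits = 2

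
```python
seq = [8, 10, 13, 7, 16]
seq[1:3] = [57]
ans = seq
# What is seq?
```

Answer: [8, 57, 7, 16]

Derivation:
Trace (tracking seq):
seq = [8, 10, 13, 7, 16]  # -> seq = [8, 10, 13, 7, 16]
seq[1:3] = [57]  # -> seq = [8, 57, 7, 16]
ans = seq  # -> ans = [8, 57, 7, 16]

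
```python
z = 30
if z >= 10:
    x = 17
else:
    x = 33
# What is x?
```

Trace (tracking x):
z = 30  # -> z = 30
if z >= 10:  # condition is True
    x = 17  # -> x = 17

Answer: 17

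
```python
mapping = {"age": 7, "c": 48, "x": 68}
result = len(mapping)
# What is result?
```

Answer: 3

Derivation:
Trace (tracking result):
mapping = {'age': 7, 'c': 48, 'x': 68}  # -> mapping = {'age': 7, 'c': 48, 'x': 68}
result = len(mapping)  # -> result = 3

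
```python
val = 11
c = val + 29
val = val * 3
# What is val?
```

Trace (tracking val):
val = 11  # -> val = 11
c = val + 29  # -> c = 40
val = val * 3  # -> val = 33

Answer: 33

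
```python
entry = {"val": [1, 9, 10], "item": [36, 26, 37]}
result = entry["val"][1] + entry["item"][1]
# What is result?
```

Answer: 35

Derivation:
Trace (tracking result):
entry = {'val': [1, 9, 10], 'item': [36, 26, 37]}  # -> entry = {'val': [1, 9, 10], 'item': [36, 26, 37]}
result = entry['val'][1] + entry['item'][1]  # -> result = 35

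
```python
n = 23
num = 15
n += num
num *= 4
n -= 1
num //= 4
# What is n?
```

Trace (tracking n):
n = 23  # -> n = 23
num = 15  # -> num = 15
n += num  # -> n = 38
num *= 4  # -> num = 60
n -= 1  # -> n = 37
num //= 4  # -> num = 15

Answer: 37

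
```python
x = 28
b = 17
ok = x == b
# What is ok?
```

Trace (tracking ok):
x = 28  # -> x = 28
b = 17  # -> b = 17
ok = x == b  # -> ok = False

Answer: False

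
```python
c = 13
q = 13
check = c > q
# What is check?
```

Trace (tracking check):
c = 13  # -> c = 13
q = 13  # -> q = 13
check = c > q  # -> check = False

Answer: False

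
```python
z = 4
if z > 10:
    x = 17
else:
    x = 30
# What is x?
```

Answer: 30

Derivation:
Trace (tracking x):
z = 4  # -> z = 4
if z > 10:  # condition is False
else:
    x = 30  # -> x = 30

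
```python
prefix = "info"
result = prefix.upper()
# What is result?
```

Answer: 'INFO'

Derivation:
Trace (tracking result):
prefix = 'info'  # -> prefix = 'info'
result = prefix.upper()  # -> result = 'INFO'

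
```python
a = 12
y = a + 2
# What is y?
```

Trace (tracking y):
a = 12  # -> a = 12
y = a + 2  # -> y = 14

Answer: 14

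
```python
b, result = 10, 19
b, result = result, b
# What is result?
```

Answer: 10

Derivation:
Trace (tracking result):
b, result = (10, 19)  # -> b = 10, result = 19
b, result = (result, b)  # -> b = 19, result = 10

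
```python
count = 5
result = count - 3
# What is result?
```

Trace (tracking result):
count = 5  # -> count = 5
result = count - 3  # -> result = 2

Answer: 2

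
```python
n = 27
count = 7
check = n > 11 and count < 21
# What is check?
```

Answer: True

Derivation:
Trace (tracking check):
n = 27  # -> n = 27
count = 7  # -> count = 7
check = n > 11 and count < 21  # -> check = True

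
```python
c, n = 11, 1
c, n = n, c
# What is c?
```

Trace (tracking c):
c, n = (11, 1)  # -> c = 11, n = 1
c, n = (n, c)  # -> c = 1, n = 11

Answer: 1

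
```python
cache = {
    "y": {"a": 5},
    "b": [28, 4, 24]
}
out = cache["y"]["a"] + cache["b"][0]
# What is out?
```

Answer: 33

Derivation:
Trace (tracking out):
cache = {'y': {'a': 5}, 'b': [28, 4, 24]}  # -> cache = {'y': {'a': 5}, 'b': [28, 4, 24]}
out = cache['y']['a'] + cache['b'][0]  # -> out = 33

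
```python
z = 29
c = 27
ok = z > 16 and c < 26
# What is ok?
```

Trace (tracking ok):
z = 29  # -> z = 29
c = 27  # -> c = 27
ok = z > 16 and c < 26  # -> ok = False

Answer: False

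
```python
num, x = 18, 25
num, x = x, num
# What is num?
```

Trace (tracking num):
num, x = (18, 25)  # -> num = 18, x = 25
num, x = (x, num)  # -> num = 25, x = 18

Answer: 25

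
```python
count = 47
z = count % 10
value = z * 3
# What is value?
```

Answer: 21

Derivation:
Trace (tracking value):
count = 47  # -> count = 47
z = count % 10  # -> z = 7
value = z * 3  # -> value = 21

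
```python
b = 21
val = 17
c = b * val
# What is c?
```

Answer: 357

Derivation:
Trace (tracking c):
b = 21  # -> b = 21
val = 17  # -> val = 17
c = b * val  # -> c = 357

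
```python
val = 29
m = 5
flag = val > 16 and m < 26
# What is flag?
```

Answer: True

Derivation:
Trace (tracking flag):
val = 29  # -> val = 29
m = 5  # -> m = 5
flag = val > 16 and m < 26  # -> flag = True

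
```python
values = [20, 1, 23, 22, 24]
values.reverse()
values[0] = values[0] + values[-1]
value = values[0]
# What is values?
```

Trace (tracking values):
values = [20, 1, 23, 22, 24]  # -> values = [20, 1, 23, 22, 24]
values.reverse()  # -> values = [24, 22, 23, 1, 20]
values[0] = values[0] + values[-1]  # -> values = [44, 22, 23, 1, 20]
value = values[0]  # -> value = 44

Answer: [44, 22, 23, 1, 20]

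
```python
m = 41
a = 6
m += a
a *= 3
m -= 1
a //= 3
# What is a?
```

Answer: 6

Derivation:
Trace (tracking a):
m = 41  # -> m = 41
a = 6  # -> a = 6
m += a  # -> m = 47
a *= 3  # -> a = 18
m -= 1  # -> m = 46
a //= 3  # -> a = 6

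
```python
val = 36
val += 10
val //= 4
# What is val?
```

Trace (tracking val):
val = 36  # -> val = 36
val += 10  # -> val = 46
val //= 4  # -> val = 11

Answer: 11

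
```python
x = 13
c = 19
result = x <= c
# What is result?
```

Trace (tracking result):
x = 13  # -> x = 13
c = 19  # -> c = 19
result = x <= c  # -> result = True

Answer: True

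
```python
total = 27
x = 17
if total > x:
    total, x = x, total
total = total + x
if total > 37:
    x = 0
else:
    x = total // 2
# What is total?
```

Answer: 44

Derivation:
Trace (tracking total):
total = 27  # -> total = 27
x = 17  # -> x = 17
if total > x:  # condition is True
    total, x = (x, total)  # -> total = 17, x = 27
total = total + x  # -> total = 44
if total > 37:  # condition is True
    x = 0  # -> x = 0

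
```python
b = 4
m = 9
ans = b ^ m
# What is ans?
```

Answer: 13

Derivation:
Trace (tracking ans):
b = 4  # -> b = 4
m = 9  # -> m = 9
ans = b ^ m  # -> ans = 13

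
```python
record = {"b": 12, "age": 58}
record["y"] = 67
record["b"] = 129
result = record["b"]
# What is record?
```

Answer: {'b': 129, 'age': 58, 'y': 67}

Derivation:
Trace (tracking record):
record = {'b': 12, 'age': 58}  # -> record = {'b': 12, 'age': 58}
record['y'] = 67  # -> record = {'b': 12, 'age': 58, 'y': 67}
record['b'] = 129  # -> record = {'b': 129, 'age': 58, 'y': 67}
result = record['b']  # -> result = 129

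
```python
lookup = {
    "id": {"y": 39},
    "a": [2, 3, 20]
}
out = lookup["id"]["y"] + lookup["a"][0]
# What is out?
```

Trace (tracking out):
lookup = {'id': {'y': 39}, 'a': [2, 3, 20]}  # -> lookup = {'id': {'y': 39}, 'a': [2, 3, 20]}
out = lookup['id']['y'] + lookup['a'][0]  # -> out = 41

Answer: 41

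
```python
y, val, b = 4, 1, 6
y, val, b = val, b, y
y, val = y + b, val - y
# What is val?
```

Trace (tracking val):
y, val, b = (4, 1, 6)  # -> y = 4, val = 1, b = 6
y, val, b = (val, b, y)  # -> y = 1, val = 6, b = 4
y, val = (y + b, val - y)  # -> y = 5, val = 5

Answer: 5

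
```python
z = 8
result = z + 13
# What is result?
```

Trace (tracking result):
z = 8  # -> z = 8
result = z + 13  # -> result = 21

Answer: 21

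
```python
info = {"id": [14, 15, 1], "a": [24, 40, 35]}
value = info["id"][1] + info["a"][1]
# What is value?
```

Trace (tracking value):
info = {'id': [14, 15, 1], 'a': [24, 40, 35]}  # -> info = {'id': [14, 15, 1], 'a': [24, 40, 35]}
value = info['id'][1] + info['a'][1]  # -> value = 55

Answer: 55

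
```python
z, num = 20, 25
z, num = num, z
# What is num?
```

Answer: 20

Derivation:
Trace (tracking num):
z, num = (20, 25)  # -> z = 20, num = 25
z, num = (num, z)  # -> z = 25, num = 20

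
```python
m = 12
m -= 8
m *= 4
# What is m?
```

Answer: 16

Derivation:
Trace (tracking m):
m = 12  # -> m = 12
m -= 8  # -> m = 4
m *= 4  # -> m = 16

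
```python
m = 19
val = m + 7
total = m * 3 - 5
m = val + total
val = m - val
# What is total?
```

Trace (tracking total):
m = 19  # -> m = 19
val = m + 7  # -> val = 26
total = m * 3 - 5  # -> total = 52
m = val + total  # -> m = 78
val = m - val  # -> val = 52

Answer: 52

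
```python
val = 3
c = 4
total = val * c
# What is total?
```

Trace (tracking total):
val = 3  # -> val = 3
c = 4  # -> c = 4
total = val * c  # -> total = 12

Answer: 12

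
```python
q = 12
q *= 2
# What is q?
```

Answer: 24

Derivation:
Trace (tracking q):
q = 12  # -> q = 12
q *= 2  # -> q = 24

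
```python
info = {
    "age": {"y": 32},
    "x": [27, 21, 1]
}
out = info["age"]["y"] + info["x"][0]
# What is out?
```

Answer: 59

Derivation:
Trace (tracking out):
info = {'age': {'y': 32}, 'x': [27, 21, 1]}  # -> info = {'age': {'y': 32}, 'x': [27, 21, 1]}
out = info['age']['y'] + info['x'][0]  # -> out = 59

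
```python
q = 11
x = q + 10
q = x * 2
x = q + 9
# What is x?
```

Answer: 51

Derivation:
Trace (tracking x):
q = 11  # -> q = 11
x = q + 10  # -> x = 21
q = x * 2  # -> q = 42
x = q + 9  # -> x = 51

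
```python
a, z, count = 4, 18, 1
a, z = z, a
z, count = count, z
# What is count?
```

Trace (tracking count):
a, z, count = (4, 18, 1)  # -> a = 4, z = 18, count = 1
a, z = (z, a)  # -> a = 18, z = 4
z, count = (count, z)  # -> z = 1, count = 4

Answer: 4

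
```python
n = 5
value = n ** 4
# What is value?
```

Trace (tracking value):
n = 5  # -> n = 5
value = n ** 4  # -> value = 625

Answer: 625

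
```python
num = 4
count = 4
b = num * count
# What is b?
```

Trace (tracking b):
num = 4  # -> num = 4
count = 4  # -> count = 4
b = num * count  # -> b = 16

Answer: 16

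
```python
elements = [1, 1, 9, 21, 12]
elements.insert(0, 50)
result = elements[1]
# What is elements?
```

Trace (tracking elements):
elements = [1, 1, 9, 21, 12]  # -> elements = [1, 1, 9, 21, 12]
elements.insert(0, 50)  # -> elements = [50, 1, 1, 9, 21, 12]
result = elements[1]  # -> result = 1

Answer: [50, 1, 1, 9, 21, 12]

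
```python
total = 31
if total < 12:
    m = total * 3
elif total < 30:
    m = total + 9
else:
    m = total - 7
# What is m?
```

Answer: 24

Derivation:
Trace (tracking m):
total = 31  # -> total = 31
if total < 12:  # condition is False
elif total < 30:  # condition is False
else:
    m = total - 7  # -> m = 24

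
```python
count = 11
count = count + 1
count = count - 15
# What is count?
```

Trace (tracking count):
count = 11  # -> count = 11
count = count + 1  # -> count = 12
count = count - 15  # -> count = -3

Answer: -3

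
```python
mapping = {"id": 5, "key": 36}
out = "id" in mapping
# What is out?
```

Answer: True

Derivation:
Trace (tracking out):
mapping = {'id': 5, 'key': 36}  # -> mapping = {'id': 5, 'key': 36}
out = 'id' in mapping  # -> out = True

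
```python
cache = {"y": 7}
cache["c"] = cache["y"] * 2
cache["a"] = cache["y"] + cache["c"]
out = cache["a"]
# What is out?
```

Answer: 21

Derivation:
Trace (tracking out):
cache = {'y': 7}  # -> cache = {'y': 7}
cache['c'] = cache['y'] * 2  # -> cache = {'y': 7, 'c': 14}
cache['a'] = cache['y'] + cache['c']  # -> cache = {'y': 7, 'c': 14, 'a': 21}
out = cache['a']  # -> out = 21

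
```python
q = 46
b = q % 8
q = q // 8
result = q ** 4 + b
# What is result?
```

Trace (tracking result):
q = 46  # -> q = 46
b = q % 8  # -> b = 6
q = q // 8  # -> q = 5
result = q ** 4 + b  # -> result = 631

Answer: 631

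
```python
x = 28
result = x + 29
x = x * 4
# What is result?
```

Answer: 57

Derivation:
Trace (tracking result):
x = 28  # -> x = 28
result = x + 29  # -> result = 57
x = x * 4  # -> x = 112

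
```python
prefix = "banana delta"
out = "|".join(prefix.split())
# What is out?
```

Trace (tracking out):
prefix = 'banana delta'  # -> prefix = 'banana delta'
out = '|'.join(prefix.split())  # -> out = 'banana|delta'

Answer: 'banana|delta'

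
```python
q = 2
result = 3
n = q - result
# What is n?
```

Trace (tracking n):
q = 2  # -> q = 2
result = 3  # -> result = 3
n = q - result  # -> n = -1

Answer: -1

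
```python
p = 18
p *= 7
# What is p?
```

Answer: 126

Derivation:
Trace (tracking p):
p = 18  # -> p = 18
p *= 7  # -> p = 126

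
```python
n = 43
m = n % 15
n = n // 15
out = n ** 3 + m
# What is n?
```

Trace (tracking n):
n = 43  # -> n = 43
m = n % 15  # -> m = 13
n = n // 15  # -> n = 2
out = n ** 3 + m  # -> out = 21

Answer: 2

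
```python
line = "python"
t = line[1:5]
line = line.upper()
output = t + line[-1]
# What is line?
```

Answer: 'PYTHON'

Derivation:
Trace (tracking line):
line = 'python'  # -> line = 'python'
t = line[1:5]  # -> t = 'ytho'
line = line.upper()  # -> line = 'PYTHON'
output = t + line[-1]  # -> output = 'ythoN'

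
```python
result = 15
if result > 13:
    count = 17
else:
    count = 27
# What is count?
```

Answer: 17

Derivation:
Trace (tracking count):
result = 15  # -> result = 15
if result > 13:  # condition is True
    count = 17  # -> count = 17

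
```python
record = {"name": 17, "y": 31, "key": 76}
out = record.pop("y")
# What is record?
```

Answer: {'name': 17, 'key': 76}

Derivation:
Trace (tracking record):
record = {'name': 17, 'y': 31, 'key': 76}  # -> record = {'name': 17, 'y': 31, 'key': 76}
out = record.pop('y')  # -> out = 31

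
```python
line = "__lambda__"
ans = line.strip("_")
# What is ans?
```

Answer: 'lambda'

Derivation:
Trace (tracking ans):
line = '__lambda__'  # -> line = '__lambda__'
ans = line.strip('_')  # -> ans = 'lambda'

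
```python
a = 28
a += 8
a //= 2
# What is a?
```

Trace (tracking a):
a = 28  # -> a = 28
a += 8  # -> a = 36
a //= 2  # -> a = 18

Answer: 18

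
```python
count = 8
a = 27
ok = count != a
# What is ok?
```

Answer: True

Derivation:
Trace (tracking ok):
count = 8  # -> count = 8
a = 27  # -> a = 27
ok = count != a  # -> ok = True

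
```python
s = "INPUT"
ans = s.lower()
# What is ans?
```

Answer: 'input'

Derivation:
Trace (tracking ans):
s = 'INPUT'  # -> s = 'INPUT'
ans = s.lower()  # -> ans = 'input'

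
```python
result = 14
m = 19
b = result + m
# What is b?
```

Answer: 33

Derivation:
Trace (tracking b):
result = 14  # -> result = 14
m = 19  # -> m = 19
b = result + m  # -> b = 33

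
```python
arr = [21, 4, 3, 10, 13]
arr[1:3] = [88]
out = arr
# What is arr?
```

Trace (tracking arr):
arr = [21, 4, 3, 10, 13]  # -> arr = [21, 4, 3, 10, 13]
arr[1:3] = [88]  # -> arr = [21, 88, 10, 13]
out = arr  # -> out = [21, 88, 10, 13]

Answer: [21, 88, 10, 13]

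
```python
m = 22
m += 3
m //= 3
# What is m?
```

Trace (tracking m):
m = 22  # -> m = 22
m += 3  # -> m = 25
m //= 3  # -> m = 8

Answer: 8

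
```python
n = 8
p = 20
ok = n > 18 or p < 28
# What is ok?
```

Answer: True

Derivation:
Trace (tracking ok):
n = 8  # -> n = 8
p = 20  # -> p = 20
ok = n > 18 or p < 28  # -> ok = True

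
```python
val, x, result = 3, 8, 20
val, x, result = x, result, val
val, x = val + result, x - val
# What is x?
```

Trace (tracking x):
val, x, result = (3, 8, 20)  # -> val = 3, x = 8, result = 20
val, x, result = (x, result, val)  # -> val = 8, x = 20, result = 3
val, x = (val + result, x - val)  # -> val = 11, x = 12

Answer: 12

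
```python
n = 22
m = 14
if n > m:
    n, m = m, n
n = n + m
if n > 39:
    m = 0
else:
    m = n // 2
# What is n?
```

Trace (tracking n):
n = 22  # -> n = 22
m = 14  # -> m = 14
if n > m:  # condition is True
    n, m = (m, n)  # -> n = 14, m = 22
n = n + m  # -> n = 36
if n > 39:  # condition is False
else:
    m = n // 2  # -> m = 18

Answer: 36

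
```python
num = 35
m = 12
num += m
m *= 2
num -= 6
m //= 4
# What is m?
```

Trace (tracking m):
num = 35  # -> num = 35
m = 12  # -> m = 12
num += m  # -> num = 47
m *= 2  # -> m = 24
num -= 6  # -> num = 41
m //= 4  # -> m = 6

Answer: 6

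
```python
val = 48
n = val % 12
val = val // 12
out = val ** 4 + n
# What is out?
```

Trace (tracking out):
val = 48  # -> val = 48
n = val % 12  # -> n = 0
val = val // 12  # -> val = 4
out = val ** 4 + n  # -> out = 256

Answer: 256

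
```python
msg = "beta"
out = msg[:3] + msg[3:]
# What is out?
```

Answer: 'beta'

Derivation:
Trace (tracking out):
msg = 'beta'  # -> msg = 'beta'
out = msg[:3] + msg[3:]  # -> out = 'beta'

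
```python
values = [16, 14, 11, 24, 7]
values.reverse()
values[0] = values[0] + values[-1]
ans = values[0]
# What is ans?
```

Answer: 23

Derivation:
Trace (tracking ans):
values = [16, 14, 11, 24, 7]  # -> values = [16, 14, 11, 24, 7]
values.reverse()  # -> values = [7, 24, 11, 14, 16]
values[0] = values[0] + values[-1]  # -> values = [23, 24, 11, 14, 16]
ans = values[0]  # -> ans = 23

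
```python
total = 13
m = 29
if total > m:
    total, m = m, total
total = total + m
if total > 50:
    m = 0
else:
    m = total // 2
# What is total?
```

Trace (tracking total):
total = 13  # -> total = 13
m = 29  # -> m = 29
if total > m:  # condition is False
total = total + m  # -> total = 42
if total > 50:  # condition is False
else:
    m = total // 2  # -> m = 21

Answer: 42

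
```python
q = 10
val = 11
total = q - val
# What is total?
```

Trace (tracking total):
q = 10  # -> q = 10
val = 11  # -> val = 11
total = q - val  # -> total = -1

Answer: -1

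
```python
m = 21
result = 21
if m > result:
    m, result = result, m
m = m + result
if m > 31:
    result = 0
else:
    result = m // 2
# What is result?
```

Answer: 0

Derivation:
Trace (tracking result):
m = 21  # -> m = 21
result = 21  # -> result = 21
if m > result:  # condition is False
m = m + result  # -> m = 42
if m > 31:  # condition is True
    result = 0  # -> result = 0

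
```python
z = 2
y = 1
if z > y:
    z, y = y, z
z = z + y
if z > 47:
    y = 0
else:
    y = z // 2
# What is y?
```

Trace (tracking y):
z = 2  # -> z = 2
y = 1  # -> y = 1
if z > y:  # condition is True
    z, y = (y, z)  # -> z = 1, y = 2
z = z + y  # -> z = 3
if z > 47:  # condition is False
else:
    y = z // 2  # -> y = 1

Answer: 1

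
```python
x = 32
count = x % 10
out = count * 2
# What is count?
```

Answer: 2

Derivation:
Trace (tracking count):
x = 32  # -> x = 32
count = x % 10  # -> count = 2
out = count * 2  # -> out = 4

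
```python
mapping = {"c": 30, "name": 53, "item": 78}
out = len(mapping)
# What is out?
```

Trace (tracking out):
mapping = {'c': 30, 'name': 53, 'item': 78}  # -> mapping = {'c': 30, 'name': 53, 'item': 78}
out = len(mapping)  # -> out = 3

Answer: 3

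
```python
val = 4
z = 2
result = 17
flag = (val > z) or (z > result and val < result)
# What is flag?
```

Answer: True

Derivation:
Trace (tracking flag):
val = 4  # -> val = 4
z = 2  # -> z = 2
result = 17  # -> result = 17
flag = val > z or (z > result and val < result)  # -> flag = True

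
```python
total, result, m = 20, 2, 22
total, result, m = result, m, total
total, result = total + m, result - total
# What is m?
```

Answer: 20

Derivation:
Trace (tracking m):
total, result, m = (20, 2, 22)  # -> total = 20, result = 2, m = 22
total, result, m = (result, m, total)  # -> total = 2, result = 22, m = 20
total, result = (total + m, result - total)  # -> total = 22, result = 20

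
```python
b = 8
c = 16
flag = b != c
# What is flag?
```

Trace (tracking flag):
b = 8  # -> b = 8
c = 16  # -> c = 16
flag = b != c  # -> flag = True

Answer: True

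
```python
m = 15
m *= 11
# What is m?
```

Trace (tracking m):
m = 15  # -> m = 15
m *= 11  # -> m = 165

Answer: 165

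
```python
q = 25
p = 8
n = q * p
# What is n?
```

Answer: 200

Derivation:
Trace (tracking n):
q = 25  # -> q = 25
p = 8  # -> p = 8
n = q * p  # -> n = 200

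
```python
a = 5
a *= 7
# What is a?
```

Trace (tracking a):
a = 5  # -> a = 5
a *= 7  # -> a = 35

Answer: 35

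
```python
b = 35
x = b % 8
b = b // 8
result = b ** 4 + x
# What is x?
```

Answer: 3

Derivation:
Trace (tracking x):
b = 35  # -> b = 35
x = b % 8  # -> x = 3
b = b // 8  # -> b = 4
result = b ** 4 + x  # -> result = 259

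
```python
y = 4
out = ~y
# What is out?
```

Trace (tracking out):
y = 4  # -> y = 4
out = ~y  # -> out = -5

Answer: -5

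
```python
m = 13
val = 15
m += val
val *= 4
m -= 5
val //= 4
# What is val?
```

Answer: 15

Derivation:
Trace (tracking val):
m = 13  # -> m = 13
val = 15  # -> val = 15
m += val  # -> m = 28
val *= 4  # -> val = 60
m -= 5  # -> m = 23
val //= 4  # -> val = 15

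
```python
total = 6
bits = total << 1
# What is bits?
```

Answer: 12

Derivation:
Trace (tracking bits):
total = 6  # -> total = 6
bits = total << 1  # -> bits = 12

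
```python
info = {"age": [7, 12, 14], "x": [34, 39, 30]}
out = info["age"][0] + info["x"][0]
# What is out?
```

Trace (tracking out):
info = {'age': [7, 12, 14], 'x': [34, 39, 30]}  # -> info = {'age': [7, 12, 14], 'x': [34, 39, 30]}
out = info['age'][0] + info['x'][0]  # -> out = 41

Answer: 41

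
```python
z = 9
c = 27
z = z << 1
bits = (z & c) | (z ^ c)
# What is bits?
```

Trace (tracking bits):
z = 9  # -> z = 9
c = 27  # -> c = 27
z = z << 1  # -> z = 18
bits = z & c | z ^ c  # -> bits = 27

Answer: 27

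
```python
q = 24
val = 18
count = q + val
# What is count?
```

Trace (tracking count):
q = 24  # -> q = 24
val = 18  # -> val = 18
count = q + val  # -> count = 42

Answer: 42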